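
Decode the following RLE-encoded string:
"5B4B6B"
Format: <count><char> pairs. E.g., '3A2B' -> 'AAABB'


Expanding each <count><char> pair:
  5B -> 'BBBBB'
  4B -> 'BBBB'
  6B -> 'BBBBBB'

Decoded = BBBBBBBBBBBBBBB


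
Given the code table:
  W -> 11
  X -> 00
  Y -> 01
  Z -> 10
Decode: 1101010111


Decoding:
11 -> W
01 -> Y
01 -> Y
01 -> Y
11 -> W


Result: WYYYW


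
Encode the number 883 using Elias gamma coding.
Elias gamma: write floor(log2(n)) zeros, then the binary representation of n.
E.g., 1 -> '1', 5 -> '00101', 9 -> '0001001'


num_bits = floor(log2(883)) + 1 = 10
leading_zeros = num_bits - 1 = 9
binary(883) = 1101110011

Elias gamma(883) = '000000000' + '1101110011' = 0000000001101110011 (19 bits)


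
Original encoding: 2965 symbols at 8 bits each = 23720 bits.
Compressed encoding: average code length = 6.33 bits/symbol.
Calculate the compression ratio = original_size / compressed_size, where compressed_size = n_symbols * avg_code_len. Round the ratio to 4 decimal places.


original_size = n_symbols * orig_bits = 2965 * 8 = 23720 bits
compressed_size = n_symbols * avg_code_len = 2965 * 6.33 = 18768.45 bits
ratio = original_size / compressed_size = 23720 / 18768.45 = 1.2638

Compression ratio = 1.2638


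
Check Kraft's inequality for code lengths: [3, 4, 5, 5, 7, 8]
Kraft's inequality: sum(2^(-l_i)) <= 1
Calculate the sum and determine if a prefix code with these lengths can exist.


Sum = 2^(-3) + 2^(-4) + 2^(-5) + 2^(-5) + 2^(-7) + 2^(-8)
    = 0.125 + 0.0625 + 0.03125 + 0.03125 + 0.0078125 + 0.00390625
    = 67/256 = 0.26171875
Since 0.26171875 <= 1, Kraft's inequality IS satisfied.
A prefix code with these lengths CAN exist.

Kraft sum = 0.26171875. Satisfied.


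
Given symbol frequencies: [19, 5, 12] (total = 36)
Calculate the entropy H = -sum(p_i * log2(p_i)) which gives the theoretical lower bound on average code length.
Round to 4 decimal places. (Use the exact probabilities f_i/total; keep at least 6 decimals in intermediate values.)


Per-symbol terms -p_i * log2(p_i) with p_i = f_i/36:
  p = 19/36 = 0.527778: log2(p) = -0.921997, -p*log2(p) = 0.486610
  p = 5/36 = 0.138889: log2(p) = -2.847997, -p*log2(p) = 0.395555
  p = 12/36 = 0.333333: log2(p) = -1.584963, -p*log2(p) = 0.528321
H = 0.486610 + 0.395555 + 0.528321 = 1.410486

H = 1.4105 bits/symbol


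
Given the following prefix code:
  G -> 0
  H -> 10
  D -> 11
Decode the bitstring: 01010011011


Decoding step by step:
Bits 0 -> G
Bits 10 -> H
Bits 10 -> H
Bits 0 -> G
Bits 11 -> D
Bits 0 -> G
Bits 11 -> D


Decoded message: GHHGDGD


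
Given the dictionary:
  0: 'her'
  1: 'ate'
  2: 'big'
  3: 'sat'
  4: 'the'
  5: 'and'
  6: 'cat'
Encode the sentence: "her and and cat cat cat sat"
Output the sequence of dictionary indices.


Look up each word in the dictionary:
  'her' -> 0
  'and' -> 5
  'and' -> 5
  'cat' -> 6
  'cat' -> 6
  'cat' -> 6
  'sat' -> 3

Encoded: [0, 5, 5, 6, 6, 6, 3]


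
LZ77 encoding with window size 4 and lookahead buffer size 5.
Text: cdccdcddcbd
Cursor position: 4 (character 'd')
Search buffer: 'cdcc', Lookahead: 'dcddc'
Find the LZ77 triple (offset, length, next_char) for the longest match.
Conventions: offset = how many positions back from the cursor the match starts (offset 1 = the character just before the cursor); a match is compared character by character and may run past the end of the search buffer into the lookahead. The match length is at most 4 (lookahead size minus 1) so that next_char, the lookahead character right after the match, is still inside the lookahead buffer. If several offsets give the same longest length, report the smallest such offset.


Try each offset into the search buffer:
  offset=1 (pos 3, char 'c'): match length 0
  offset=2 (pos 2, char 'c'): match length 0
  offset=3 (pos 1, char 'd'): match length 2
  offset=4 (pos 0, char 'c'): match length 0
Longest match has length 2 at offset 3.
next_char = character at position 4 + 2 = 6 -> 'd'

Best match: offset=3, length=2 (matching 'dc' starting at position 1)
LZ77 triple: (3, 2, 'd')


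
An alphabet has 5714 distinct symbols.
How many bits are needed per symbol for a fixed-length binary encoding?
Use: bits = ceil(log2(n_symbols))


log2(5714) = 12.4803
Bracket: 2^12 = 4096 < 5714 <= 2^13 = 8192
So ceil(log2(5714)) = 13

bits = ceil(log2(5714)) = ceil(12.4803) = 13 bits


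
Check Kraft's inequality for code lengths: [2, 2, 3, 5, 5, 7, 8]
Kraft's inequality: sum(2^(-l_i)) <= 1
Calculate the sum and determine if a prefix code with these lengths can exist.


Sum = 2^(-2) + 2^(-2) + 2^(-3) + 2^(-5) + 2^(-5) + 2^(-7) + 2^(-8)
    = 0.25 + 0.25 + 0.125 + 0.03125 + 0.03125 + 0.0078125 + 0.00390625
    = 179/256 = 0.69921875
Since 0.69921875 <= 1, Kraft's inequality IS satisfied.
A prefix code with these lengths CAN exist.

Kraft sum = 0.69921875. Satisfied.


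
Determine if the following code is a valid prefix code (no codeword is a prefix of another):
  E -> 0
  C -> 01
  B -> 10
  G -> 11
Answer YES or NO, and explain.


Checking each pair (does one codeword prefix another?):
  E='0' vs C='01': prefix -- VIOLATION

NO -- this is NOT a valid prefix code. E (0) is a prefix of C (01).


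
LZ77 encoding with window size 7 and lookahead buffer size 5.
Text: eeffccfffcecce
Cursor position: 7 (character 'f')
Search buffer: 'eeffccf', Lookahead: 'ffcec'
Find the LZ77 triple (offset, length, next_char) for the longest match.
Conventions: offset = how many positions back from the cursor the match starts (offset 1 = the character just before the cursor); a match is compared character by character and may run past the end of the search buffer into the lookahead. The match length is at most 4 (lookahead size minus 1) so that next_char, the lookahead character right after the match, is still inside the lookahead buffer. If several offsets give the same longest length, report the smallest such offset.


Try each offset into the search buffer:
  offset=1 (pos 6, char 'f'): match length 2
  offset=2 (pos 5, char 'c'): match length 0
  offset=3 (pos 4, char 'c'): match length 0
  offset=4 (pos 3, char 'f'): match length 1
  offset=5 (pos 2, char 'f'): match length 3
  offset=6 (pos 1, char 'e'): match length 0
  offset=7 (pos 0, char 'e'): match length 0
Longest match has length 3 at offset 5.
next_char = character at position 7 + 3 = 10 -> 'e'

Best match: offset=5, length=3 (matching 'ffc' starting at position 2)
LZ77 triple: (5, 3, 'e')


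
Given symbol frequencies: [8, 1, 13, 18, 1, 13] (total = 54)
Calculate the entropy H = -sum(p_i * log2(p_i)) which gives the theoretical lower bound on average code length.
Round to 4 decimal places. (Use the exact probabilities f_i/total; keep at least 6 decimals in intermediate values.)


Per-symbol terms -p_i * log2(p_i) with p_i = f_i/54:
  p = 8/54 = 0.148148: log2(p) = -2.754888, -p*log2(p) = 0.408131
  p = 1/54 = 0.018519: log2(p) = -5.754888, -p*log2(p) = 0.106572
  p = 13/54 = 0.240741: log2(p) = -2.054448, -p*log2(p) = 0.494589
  p = 18/54 = 0.333333: log2(p) = -1.584963, -p*log2(p) = 0.528321
  p = 1/54 = 0.018519: log2(p) = -5.754888, -p*log2(p) = 0.106572
  p = 13/54 = 0.240741: log2(p) = -2.054448, -p*log2(p) = 0.494589
H = 0.408131 + 0.106572 + 0.494589 + 0.528321 + 0.106572 + 0.494589 = 2.138774

H = 2.1388 bits/symbol


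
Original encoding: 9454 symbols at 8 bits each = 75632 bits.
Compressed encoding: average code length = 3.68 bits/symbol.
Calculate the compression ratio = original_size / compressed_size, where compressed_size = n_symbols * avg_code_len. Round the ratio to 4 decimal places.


original_size = n_symbols * orig_bits = 9454 * 8 = 75632 bits
compressed_size = n_symbols * avg_code_len = 9454 * 3.68 = 34790.72 bits
ratio = original_size / compressed_size = 75632 / 34790.72 = 2.1739

Compression ratio = 2.1739


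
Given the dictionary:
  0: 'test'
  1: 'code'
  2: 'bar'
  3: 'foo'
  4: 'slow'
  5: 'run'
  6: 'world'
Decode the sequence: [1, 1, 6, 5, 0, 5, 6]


Look up each index in the dictionary:
  1 -> 'code'
  1 -> 'code'
  6 -> 'world'
  5 -> 'run'
  0 -> 'test'
  5 -> 'run'
  6 -> 'world'

Decoded: "code code world run test run world"


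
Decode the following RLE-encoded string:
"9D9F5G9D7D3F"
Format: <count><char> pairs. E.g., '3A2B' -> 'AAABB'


Expanding each <count><char> pair:
  9D -> 'DDDDDDDDD'
  9F -> 'FFFFFFFFF'
  5G -> 'GGGGG'
  9D -> 'DDDDDDDDD'
  7D -> 'DDDDDDD'
  3F -> 'FFF'

Decoded = DDDDDDDDDFFFFFFFFFGGGGGDDDDDDDDDDDDDDDDFFF


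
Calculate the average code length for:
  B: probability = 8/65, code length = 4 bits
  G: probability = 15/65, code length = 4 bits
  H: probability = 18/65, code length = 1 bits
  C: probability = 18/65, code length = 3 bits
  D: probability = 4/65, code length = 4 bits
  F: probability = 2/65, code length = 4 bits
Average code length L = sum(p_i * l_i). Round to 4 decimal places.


Weighted contributions p_i * l_i:
  B: (8/65) * 4 = 32/65
  G: (15/65) * 4 = 60/65
  H: (18/65) * 1 = 18/65
  C: (18/65) * 3 = 54/65
  D: (4/65) * 4 = 16/65
  F: (2/65) * 4 = 8/65
Sum = (32 + 60 + 18 + 54 + 16 + 8)/65 = 188/65

L = 188/65 = 2.8923 bits/symbol


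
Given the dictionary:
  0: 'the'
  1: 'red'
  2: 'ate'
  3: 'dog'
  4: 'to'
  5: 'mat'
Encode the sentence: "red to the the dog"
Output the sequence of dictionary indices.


Look up each word in the dictionary:
  'red' -> 1
  'to' -> 4
  'the' -> 0
  'the' -> 0
  'dog' -> 3

Encoded: [1, 4, 0, 0, 3]


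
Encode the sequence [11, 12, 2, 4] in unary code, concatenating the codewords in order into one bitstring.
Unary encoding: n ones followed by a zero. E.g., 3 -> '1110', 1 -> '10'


Encode each number as n ones followed by a terminating 0:
  11 -> 111111111110 (12 bits)
  12 -> 1111111111110 (13 bits)
  2 -> 110 (3 bits)
  4 -> 11110 (5 bits)
Total length = 12 + 13 + 3 + 5 = 33 bits.

Unary([11, 12, 2, 4]) = 111111111110111111111111011011110 (33 bits)


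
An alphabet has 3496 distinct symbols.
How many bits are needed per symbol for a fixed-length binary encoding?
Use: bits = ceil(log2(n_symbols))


log2(3496) = 11.7715
Bracket: 2^11 = 2048 < 3496 <= 2^12 = 4096
So ceil(log2(3496)) = 12

bits = ceil(log2(3496)) = ceil(11.7715) = 12 bits


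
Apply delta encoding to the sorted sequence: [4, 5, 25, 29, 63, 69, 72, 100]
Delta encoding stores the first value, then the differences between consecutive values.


First value: 4
Deltas:
  5 - 4 = 1
  25 - 5 = 20
  29 - 25 = 4
  63 - 29 = 34
  69 - 63 = 6
  72 - 69 = 3
  100 - 72 = 28


Delta encoded: [4, 1, 20, 4, 34, 6, 3, 28]


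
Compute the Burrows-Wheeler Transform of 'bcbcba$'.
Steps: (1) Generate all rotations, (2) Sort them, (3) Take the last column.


Rotations (sorted):
  0: $bcbcba -> last char: a
  1: a$bcbcb -> last char: b
  2: ba$bcbc -> last char: c
  3: bcba$bc -> last char: c
  4: bcbcba$ -> last char: $
  5: cba$bcb -> last char: b
  6: cbcba$b -> last char: b


BWT = abcc$bb


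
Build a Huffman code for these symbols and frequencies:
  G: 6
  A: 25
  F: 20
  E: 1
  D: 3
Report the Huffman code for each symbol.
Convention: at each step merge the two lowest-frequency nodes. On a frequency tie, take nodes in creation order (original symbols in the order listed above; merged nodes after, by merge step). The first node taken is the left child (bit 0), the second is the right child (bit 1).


Huffman tree construction:
Step 1: Merge E(1) + D(3) = 4
Step 2: Merge (E+D)(4) + G(6) = 10
Step 3: Merge ((E+D)+G)(10) + F(20) = 30
Step 4: Merge A(25) + (((E+D)+G)+F)(30) = 55
Read each symbol's code off the tree from the root (left child = 0, right child = 1).

Codes:
  G: 101 (length 3)
  A: 0 (length 1)
  F: 11 (length 2)
  E: 1000 (length 4)
  D: 1001 (length 4)
Average code length: 99/55 = 1.8000 bits/symbol


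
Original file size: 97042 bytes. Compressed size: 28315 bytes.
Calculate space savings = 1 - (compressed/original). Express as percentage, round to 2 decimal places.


ratio = compressed/original = 28315/97042 = 0.291781
savings = 1 - ratio = 1 - 0.291781 = 0.708219
as a percentage: 0.708219 * 100 = 70.82%

Space savings = 1 - 28315/97042 = 70.82%


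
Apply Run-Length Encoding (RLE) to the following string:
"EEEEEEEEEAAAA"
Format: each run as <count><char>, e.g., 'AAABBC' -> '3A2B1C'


Scanning runs left to right:
  i=0: run of 'E' x 9 -> '9E'
  i=9: run of 'A' x 4 -> '4A'

RLE = 9E4A


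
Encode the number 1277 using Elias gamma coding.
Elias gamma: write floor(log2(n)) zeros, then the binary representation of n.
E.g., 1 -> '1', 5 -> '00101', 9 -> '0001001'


num_bits = floor(log2(1277)) + 1 = 11
leading_zeros = num_bits - 1 = 10
binary(1277) = 10011111101

Elias gamma(1277) = '0000000000' + '10011111101' = 000000000010011111101 (21 bits)


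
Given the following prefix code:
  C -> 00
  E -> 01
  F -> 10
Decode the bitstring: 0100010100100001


Decoding step by step:
Bits 01 -> E
Bits 00 -> C
Bits 01 -> E
Bits 01 -> E
Bits 00 -> C
Bits 10 -> F
Bits 00 -> C
Bits 01 -> E


Decoded message: ECEECFCE


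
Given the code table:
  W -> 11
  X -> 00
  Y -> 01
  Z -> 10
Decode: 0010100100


Decoding:
00 -> X
10 -> Z
10 -> Z
01 -> Y
00 -> X


Result: XZZYX


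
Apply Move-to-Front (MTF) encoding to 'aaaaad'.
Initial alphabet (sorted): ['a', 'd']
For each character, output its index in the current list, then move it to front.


MTF encoding:
'a': index 0 in ['a', 'd'] -> ['a', 'd']
'a': index 0 in ['a', 'd'] -> ['a', 'd']
'a': index 0 in ['a', 'd'] -> ['a', 'd']
'a': index 0 in ['a', 'd'] -> ['a', 'd']
'a': index 0 in ['a', 'd'] -> ['a', 'd']
'd': index 1 in ['a', 'd'] -> ['d', 'a']


Output: [0, 0, 0, 0, 0, 1]


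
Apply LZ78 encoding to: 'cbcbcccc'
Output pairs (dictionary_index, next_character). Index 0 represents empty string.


LZ78 encoding steps:
Dictionary: {0: ''}
Step 1: w='' (idx 0), next='c' -> output (0, 'c'), add 'c' as idx 1
Step 2: w='' (idx 0), next='b' -> output (0, 'b'), add 'b' as idx 2
Step 3: w='c' (idx 1), next='b' -> output (1, 'b'), add 'cb' as idx 3
Step 4: w='c' (idx 1), next='c' -> output (1, 'c'), add 'cc' as idx 4
Step 5: w='cc' (idx 4), end of input -> output (4, '')


Encoded: [(0, 'c'), (0, 'b'), (1, 'b'), (1, 'c'), (4, '')]


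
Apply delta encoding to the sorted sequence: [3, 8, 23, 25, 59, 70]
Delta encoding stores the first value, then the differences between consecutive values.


First value: 3
Deltas:
  8 - 3 = 5
  23 - 8 = 15
  25 - 23 = 2
  59 - 25 = 34
  70 - 59 = 11


Delta encoded: [3, 5, 15, 2, 34, 11]


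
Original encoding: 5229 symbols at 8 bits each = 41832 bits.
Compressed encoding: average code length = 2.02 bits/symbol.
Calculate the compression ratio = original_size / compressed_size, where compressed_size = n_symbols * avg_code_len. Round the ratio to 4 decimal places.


original_size = n_symbols * orig_bits = 5229 * 8 = 41832 bits
compressed_size = n_symbols * avg_code_len = 5229 * 2.02 = 10562.58 bits
ratio = original_size / compressed_size = 41832 / 10562.58 = 3.9604

Compression ratio = 3.9604


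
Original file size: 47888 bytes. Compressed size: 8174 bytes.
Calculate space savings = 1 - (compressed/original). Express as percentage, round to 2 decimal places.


ratio = compressed/original = 8174/47888 = 0.17069
savings = 1 - ratio = 1 - 0.17069 = 0.82931
as a percentage: 0.82931 * 100 = 82.93%

Space savings = 1 - 8174/47888 = 82.93%


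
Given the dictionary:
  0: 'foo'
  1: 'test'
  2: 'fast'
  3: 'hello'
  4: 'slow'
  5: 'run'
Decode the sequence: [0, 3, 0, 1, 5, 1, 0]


Look up each index in the dictionary:
  0 -> 'foo'
  3 -> 'hello'
  0 -> 'foo'
  1 -> 'test'
  5 -> 'run'
  1 -> 'test'
  0 -> 'foo'

Decoded: "foo hello foo test run test foo"


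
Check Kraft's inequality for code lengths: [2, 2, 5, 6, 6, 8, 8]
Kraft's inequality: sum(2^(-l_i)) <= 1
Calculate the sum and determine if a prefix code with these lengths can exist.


Sum = 2^(-2) + 2^(-2) + 2^(-5) + 2^(-6) + 2^(-6) + 2^(-8) + 2^(-8)
    = 0.25 + 0.25 + 0.03125 + 0.015625 + 0.015625 + 0.00390625 + 0.00390625
    = 146/256 = 0.5703125
Since 0.5703125 <= 1, Kraft's inequality IS satisfied.
A prefix code with these lengths CAN exist.

Kraft sum = 0.5703125. Satisfied.


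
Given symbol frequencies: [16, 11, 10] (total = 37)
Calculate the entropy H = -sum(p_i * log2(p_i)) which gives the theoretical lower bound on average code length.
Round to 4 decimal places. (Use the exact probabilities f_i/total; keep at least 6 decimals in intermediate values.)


Per-symbol terms -p_i * log2(p_i) with p_i = f_i/37:
  p = 16/37 = 0.432432: log2(p) = -1.209453, -p*log2(p) = 0.523007
  p = 11/37 = 0.297297: log2(p) = -1.750022, -p*log2(p) = 0.520277
  p = 10/37 = 0.270270: log2(p) = -1.887525, -p*log2(p) = 0.510142
H = 0.523007 + 0.520277 + 0.510142 = 1.553426

H = 1.5534 bits/symbol


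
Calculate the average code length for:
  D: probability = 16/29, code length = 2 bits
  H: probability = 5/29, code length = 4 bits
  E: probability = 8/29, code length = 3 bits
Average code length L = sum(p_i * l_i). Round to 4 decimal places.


Weighted contributions p_i * l_i:
  D: (16/29) * 2 = 32/29
  H: (5/29) * 4 = 20/29
  E: (8/29) * 3 = 24/29
Sum = (32 + 20 + 24)/29 = 76/29

L = 76/29 = 2.6207 bits/symbol


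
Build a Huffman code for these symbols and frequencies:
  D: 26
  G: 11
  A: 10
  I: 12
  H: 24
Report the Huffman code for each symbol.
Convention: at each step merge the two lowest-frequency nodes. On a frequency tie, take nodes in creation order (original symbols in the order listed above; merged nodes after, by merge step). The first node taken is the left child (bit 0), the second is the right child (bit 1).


Huffman tree construction:
Step 1: Merge A(10) + G(11) = 21
Step 2: Merge I(12) + (A+G)(21) = 33
Step 3: Merge H(24) + D(26) = 50
Step 4: Merge (I+(A+G))(33) + (H+D)(50) = 83
Read each symbol's code off the tree from the root (left child = 0, right child = 1).

Codes:
  D: 11 (length 2)
  G: 011 (length 3)
  A: 010 (length 3)
  I: 00 (length 2)
  H: 10 (length 2)
Average code length: 187/83 = 2.2530 bits/symbol


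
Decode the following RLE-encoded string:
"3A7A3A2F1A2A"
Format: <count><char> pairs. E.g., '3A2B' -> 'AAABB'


Expanding each <count><char> pair:
  3A -> 'AAA'
  7A -> 'AAAAAAA'
  3A -> 'AAA'
  2F -> 'FF'
  1A -> 'A'
  2A -> 'AA'

Decoded = AAAAAAAAAAAAAFFAAA


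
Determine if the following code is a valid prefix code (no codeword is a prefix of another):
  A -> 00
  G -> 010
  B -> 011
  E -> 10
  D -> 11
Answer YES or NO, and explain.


Checking each pair (does one codeword prefix another?):
  A='00' vs G='010': no prefix
  A='00' vs B='011': no prefix
  A='00' vs E='10': no prefix
  A='00' vs D='11': no prefix
  G='010' vs A='00': no prefix
  G='010' vs B='011': no prefix
  G='010' vs E='10': no prefix
  G='010' vs D='11': no prefix
  B='011' vs A='00': no prefix
  B='011' vs G='010': no prefix
  B='011' vs E='10': no prefix
  B='011' vs D='11': no prefix
  E='10' vs A='00': no prefix
  E='10' vs G='010': no prefix
  E='10' vs B='011': no prefix
  E='10' vs D='11': no prefix
  D='11' vs A='00': no prefix
  D='11' vs G='010': no prefix
  D='11' vs B='011': no prefix
  D='11' vs E='10': no prefix
No violation found over all pairs.

YES -- this is a valid prefix code. No codeword is a prefix of any other codeword.


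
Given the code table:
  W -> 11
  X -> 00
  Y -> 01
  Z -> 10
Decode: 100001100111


Decoding:
10 -> Z
00 -> X
01 -> Y
10 -> Z
01 -> Y
11 -> W


Result: ZXYZYW


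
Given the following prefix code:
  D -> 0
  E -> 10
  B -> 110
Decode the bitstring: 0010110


Decoding step by step:
Bits 0 -> D
Bits 0 -> D
Bits 10 -> E
Bits 110 -> B


Decoded message: DDEB


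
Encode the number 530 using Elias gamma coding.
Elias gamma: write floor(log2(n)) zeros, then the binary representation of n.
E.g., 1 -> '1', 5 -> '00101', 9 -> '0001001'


num_bits = floor(log2(530)) + 1 = 10
leading_zeros = num_bits - 1 = 9
binary(530) = 1000010010

Elias gamma(530) = '000000000' + '1000010010' = 0000000001000010010 (19 bits)


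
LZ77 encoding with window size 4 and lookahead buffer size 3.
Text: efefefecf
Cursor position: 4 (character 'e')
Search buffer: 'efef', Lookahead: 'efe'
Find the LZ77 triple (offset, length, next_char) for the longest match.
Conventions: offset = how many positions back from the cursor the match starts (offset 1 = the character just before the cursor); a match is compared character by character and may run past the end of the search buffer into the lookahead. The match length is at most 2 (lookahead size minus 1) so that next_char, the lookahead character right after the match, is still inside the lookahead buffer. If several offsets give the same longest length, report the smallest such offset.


Try each offset into the search buffer:
  offset=1 (pos 3, char 'f'): match length 0
  offset=2 (pos 2, char 'e'): match length 2
  offset=3 (pos 1, char 'f'): match length 0
  offset=4 (pos 0, char 'e'): match length 2
Longest match has length 2, found at offsets 2, 4; take the smallest, offset 2.
next_char = character at position 4 + 2 = 6 -> 'e'

Best match: offset=2, length=2 (matching 'ef' starting at position 2)
LZ77 triple: (2, 2, 'e')


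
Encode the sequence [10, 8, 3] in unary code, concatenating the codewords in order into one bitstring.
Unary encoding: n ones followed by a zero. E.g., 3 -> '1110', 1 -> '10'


Encode each number as n ones followed by a terminating 0:
  10 -> 11111111110 (11 bits)
  8 -> 111111110 (9 bits)
  3 -> 1110 (4 bits)
Total length = 11 + 9 + 4 = 24 bits.

Unary([10, 8, 3]) = 111111111101111111101110 (24 bits)


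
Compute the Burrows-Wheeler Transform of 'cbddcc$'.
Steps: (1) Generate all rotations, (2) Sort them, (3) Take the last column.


Rotations (sorted):
  0: $cbddcc -> last char: c
  1: bddcc$c -> last char: c
  2: c$cbddc -> last char: c
  3: cbddcc$ -> last char: $
  4: cc$cbdd -> last char: d
  5: dcc$cbd -> last char: d
  6: ddcc$cb -> last char: b


BWT = ccc$ddb


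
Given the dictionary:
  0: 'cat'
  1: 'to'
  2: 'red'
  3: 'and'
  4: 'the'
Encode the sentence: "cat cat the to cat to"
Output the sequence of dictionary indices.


Look up each word in the dictionary:
  'cat' -> 0
  'cat' -> 0
  'the' -> 4
  'to' -> 1
  'cat' -> 0
  'to' -> 1

Encoded: [0, 0, 4, 1, 0, 1]


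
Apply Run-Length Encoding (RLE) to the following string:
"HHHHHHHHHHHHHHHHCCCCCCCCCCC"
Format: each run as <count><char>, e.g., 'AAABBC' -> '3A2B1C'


Scanning runs left to right:
  i=0: run of 'H' x 16 -> '16H'
  i=16: run of 'C' x 11 -> '11C'

RLE = 16H11C


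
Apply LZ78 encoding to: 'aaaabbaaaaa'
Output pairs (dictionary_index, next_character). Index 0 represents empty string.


LZ78 encoding steps:
Dictionary: {0: ''}
Step 1: w='' (idx 0), next='a' -> output (0, 'a'), add 'a' as idx 1
Step 2: w='a' (idx 1), next='a' -> output (1, 'a'), add 'aa' as idx 2
Step 3: w='a' (idx 1), next='b' -> output (1, 'b'), add 'ab' as idx 3
Step 4: w='' (idx 0), next='b' -> output (0, 'b'), add 'b' as idx 4
Step 5: w='aa' (idx 2), next='a' -> output (2, 'a'), add 'aaa' as idx 5
Step 6: w='aa' (idx 2), end of input -> output (2, '')


Encoded: [(0, 'a'), (1, 'a'), (1, 'b'), (0, 'b'), (2, 'a'), (2, '')]


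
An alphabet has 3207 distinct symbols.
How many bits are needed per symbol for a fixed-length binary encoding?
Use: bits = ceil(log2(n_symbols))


log2(3207) = 11.647
Bracket: 2^11 = 2048 < 3207 <= 2^12 = 4096
So ceil(log2(3207)) = 12

bits = ceil(log2(3207)) = ceil(11.647) = 12 bits


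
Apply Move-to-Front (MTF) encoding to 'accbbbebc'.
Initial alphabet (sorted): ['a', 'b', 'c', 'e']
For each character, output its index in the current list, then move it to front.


MTF encoding:
'a': index 0 in ['a', 'b', 'c', 'e'] -> ['a', 'b', 'c', 'e']
'c': index 2 in ['a', 'b', 'c', 'e'] -> ['c', 'a', 'b', 'e']
'c': index 0 in ['c', 'a', 'b', 'e'] -> ['c', 'a', 'b', 'e']
'b': index 2 in ['c', 'a', 'b', 'e'] -> ['b', 'c', 'a', 'e']
'b': index 0 in ['b', 'c', 'a', 'e'] -> ['b', 'c', 'a', 'e']
'b': index 0 in ['b', 'c', 'a', 'e'] -> ['b', 'c', 'a', 'e']
'e': index 3 in ['b', 'c', 'a', 'e'] -> ['e', 'b', 'c', 'a']
'b': index 1 in ['e', 'b', 'c', 'a'] -> ['b', 'e', 'c', 'a']
'c': index 2 in ['b', 'e', 'c', 'a'] -> ['c', 'b', 'e', 'a']


Output: [0, 2, 0, 2, 0, 0, 3, 1, 2]


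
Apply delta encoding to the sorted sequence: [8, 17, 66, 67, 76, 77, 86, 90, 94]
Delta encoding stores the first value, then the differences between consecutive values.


First value: 8
Deltas:
  17 - 8 = 9
  66 - 17 = 49
  67 - 66 = 1
  76 - 67 = 9
  77 - 76 = 1
  86 - 77 = 9
  90 - 86 = 4
  94 - 90 = 4


Delta encoded: [8, 9, 49, 1, 9, 1, 9, 4, 4]


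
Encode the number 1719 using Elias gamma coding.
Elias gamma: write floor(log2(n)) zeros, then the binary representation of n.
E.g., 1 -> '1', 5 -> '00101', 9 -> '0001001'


num_bits = floor(log2(1719)) + 1 = 11
leading_zeros = num_bits - 1 = 10
binary(1719) = 11010110111

Elias gamma(1719) = '0000000000' + '11010110111' = 000000000011010110111 (21 bits)


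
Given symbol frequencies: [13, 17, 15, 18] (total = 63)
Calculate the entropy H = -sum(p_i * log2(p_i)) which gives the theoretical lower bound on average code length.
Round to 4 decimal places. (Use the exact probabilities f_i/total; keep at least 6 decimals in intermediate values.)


Per-symbol terms -p_i * log2(p_i) with p_i = f_i/63:
  p = 13/63 = 0.206349: log2(p) = -2.276840, -p*log2(p) = 0.469824
  p = 17/63 = 0.269841: log2(p) = -1.889817, -p*log2(p) = 0.509951
  p = 15/63 = 0.238095: log2(p) = -2.070389, -p*log2(p) = 0.492950
  p = 18/63 = 0.285714: log2(p) = -1.807355, -p*log2(p) = 0.516387
H = 0.469824 + 0.509951 + 0.492950 + 0.516387 = 1.989112

H = 1.9891 bits/symbol


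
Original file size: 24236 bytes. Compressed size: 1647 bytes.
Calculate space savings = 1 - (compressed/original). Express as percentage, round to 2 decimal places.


ratio = compressed/original = 1647/24236 = 0.067957
savings = 1 - ratio = 1 - 0.067957 = 0.932043
as a percentage: 0.932043 * 100 = 93.2%

Space savings = 1 - 1647/24236 = 93.2%


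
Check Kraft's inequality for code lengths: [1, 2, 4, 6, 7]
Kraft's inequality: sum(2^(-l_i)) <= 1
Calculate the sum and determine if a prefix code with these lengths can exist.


Sum = 2^(-1) + 2^(-2) + 2^(-4) + 2^(-6) + 2^(-7)
    = 0.5 + 0.25 + 0.0625 + 0.015625 + 0.0078125
    = 107/128 = 0.8359375
Since 0.8359375 <= 1, Kraft's inequality IS satisfied.
A prefix code with these lengths CAN exist.

Kraft sum = 0.8359375. Satisfied.


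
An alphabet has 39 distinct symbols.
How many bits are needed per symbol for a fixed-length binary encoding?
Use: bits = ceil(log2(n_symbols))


log2(39) = 5.2854
Bracket: 2^5 = 32 < 39 <= 2^6 = 64
So ceil(log2(39)) = 6

bits = ceil(log2(39)) = ceil(5.2854) = 6 bits


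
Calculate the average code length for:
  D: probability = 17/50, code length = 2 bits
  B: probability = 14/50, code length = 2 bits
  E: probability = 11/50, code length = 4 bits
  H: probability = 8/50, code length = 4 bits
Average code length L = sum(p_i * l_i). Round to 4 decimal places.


Weighted contributions p_i * l_i:
  D: (17/50) * 2 = 34/50
  B: (14/50) * 2 = 28/50
  E: (11/50) * 4 = 44/50
  H: (8/50) * 4 = 32/50
Sum = (34 + 28 + 44 + 32)/50 = 138/50

L = 138/50 = 2.7600 bits/symbol


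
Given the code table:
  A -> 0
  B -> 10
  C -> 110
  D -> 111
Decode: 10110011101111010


Decoding:
10 -> B
110 -> C
0 -> A
111 -> D
0 -> A
111 -> D
10 -> B
10 -> B


Result: BCADADBB


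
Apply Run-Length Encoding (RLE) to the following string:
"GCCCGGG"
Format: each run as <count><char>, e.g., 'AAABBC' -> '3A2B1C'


Scanning runs left to right:
  i=0: run of 'G' x 1 -> '1G'
  i=1: run of 'C' x 3 -> '3C'
  i=4: run of 'G' x 3 -> '3G'

RLE = 1G3C3G


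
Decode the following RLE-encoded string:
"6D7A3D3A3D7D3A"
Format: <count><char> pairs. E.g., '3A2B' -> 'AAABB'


Expanding each <count><char> pair:
  6D -> 'DDDDDD'
  7A -> 'AAAAAAA'
  3D -> 'DDD'
  3A -> 'AAA'
  3D -> 'DDD'
  7D -> 'DDDDDDD'
  3A -> 'AAA'

Decoded = DDDDDDAAAAAAADDDAAADDDDDDDDDDAAA


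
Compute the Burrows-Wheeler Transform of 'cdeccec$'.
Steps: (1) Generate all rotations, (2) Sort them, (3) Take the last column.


Rotations (sorted):
  0: $cdeccec -> last char: c
  1: c$cdecce -> last char: e
  2: ccec$cde -> last char: e
  3: cdeccec$ -> last char: $
  4: cec$cdec -> last char: c
  5: deccec$c -> last char: c
  6: ec$cdecc -> last char: c
  7: eccec$cd -> last char: d


BWT = cee$cccd


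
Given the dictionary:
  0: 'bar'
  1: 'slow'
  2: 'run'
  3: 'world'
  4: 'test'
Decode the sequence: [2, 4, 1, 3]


Look up each index in the dictionary:
  2 -> 'run'
  4 -> 'test'
  1 -> 'slow'
  3 -> 'world'

Decoded: "run test slow world"


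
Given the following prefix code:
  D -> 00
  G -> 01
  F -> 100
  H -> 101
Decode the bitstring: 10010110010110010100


Decoding step by step:
Bits 100 -> F
Bits 101 -> H
Bits 100 -> F
Bits 101 -> H
Bits 100 -> F
Bits 101 -> H
Bits 00 -> D


Decoded message: FHFHFHD


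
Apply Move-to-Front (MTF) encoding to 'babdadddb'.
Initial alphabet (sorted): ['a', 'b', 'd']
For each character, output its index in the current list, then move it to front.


MTF encoding:
'b': index 1 in ['a', 'b', 'd'] -> ['b', 'a', 'd']
'a': index 1 in ['b', 'a', 'd'] -> ['a', 'b', 'd']
'b': index 1 in ['a', 'b', 'd'] -> ['b', 'a', 'd']
'd': index 2 in ['b', 'a', 'd'] -> ['d', 'b', 'a']
'a': index 2 in ['d', 'b', 'a'] -> ['a', 'd', 'b']
'd': index 1 in ['a', 'd', 'b'] -> ['d', 'a', 'b']
'd': index 0 in ['d', 'a', 'b'] -> ['d', 'a', 'b']
'd': index 0 in ['d', 'a', 'b'] -> ['d', 'a', 'b']
'b': index 2 in ['d', 'a', 'b'] -> ['b', 'd', 'a']


Output: [1, 1, 1, 2, 2, 1, 0, 0, 2]


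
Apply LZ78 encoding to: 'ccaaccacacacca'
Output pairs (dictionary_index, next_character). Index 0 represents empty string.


LZ78 encoding steps:
Dictionary: {0: ''}
Step 1: w='' (idx 0), next='c' -> output (0, 'c'), add 'c' as idx 1
Step 2: w='c' (idx 1), next='a' -> output (1, 'a'), add 'ca' as idx 2
Step 3: w='' (idx 0), next='a' -> output (0, 'a'), add 'a' as idx 3
Step 4: w='c' (idx 1), next='c' -> output (1, 'c'), add 'cc' as idx 4
Step 5: w='a' (idx 3), next='c' -> output (3, 'c'), add 'ac' as idx 5
Step 6: w='ac' (idx 5), next='a' -> output (5, 'a'), add 'aca' as idx 6
Step 7: w='cc' (idx 4), next='a' -> output (4, 'a'), add 'cca' as idx 7


Encoded: [(0, 'c'), (1, 'a'), (0, 'a'), (1, 'c'), (3, 'c'), (5, 'a'), (4, 'a')]


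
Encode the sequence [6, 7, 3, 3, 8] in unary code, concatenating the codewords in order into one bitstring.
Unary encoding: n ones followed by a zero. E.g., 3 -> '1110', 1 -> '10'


Encode each number as n ones followed by a terminating 0:
  6 -> 1111110 (7 bits)
  7 -> 11111110 (8 bits)
  3 -> 1110 (4 bits)
  3 -> 1110 (4 bits)
  8 -> 111111110 (9 bits)
Total length = 7 + 8 + 4 + 4 + 9 = 32 bits.

Unary([6, 7, 3, 3, 8]) = 11111101111111011101110111111110 (32 bits)


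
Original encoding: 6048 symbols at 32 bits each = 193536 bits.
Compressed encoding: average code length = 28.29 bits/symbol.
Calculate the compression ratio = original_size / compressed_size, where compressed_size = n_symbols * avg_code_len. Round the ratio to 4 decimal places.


original_size = n_symbols * orig_bits = 6048 * 32 = 193536 bits
compressed_size = n_symbols * avg_code_len = 6048 * 28.29 = 171097.92 bits
ratio = original_size / compressed_size = 193536 / 171097.92 = 1.1311

Compression ratio = 1.1311


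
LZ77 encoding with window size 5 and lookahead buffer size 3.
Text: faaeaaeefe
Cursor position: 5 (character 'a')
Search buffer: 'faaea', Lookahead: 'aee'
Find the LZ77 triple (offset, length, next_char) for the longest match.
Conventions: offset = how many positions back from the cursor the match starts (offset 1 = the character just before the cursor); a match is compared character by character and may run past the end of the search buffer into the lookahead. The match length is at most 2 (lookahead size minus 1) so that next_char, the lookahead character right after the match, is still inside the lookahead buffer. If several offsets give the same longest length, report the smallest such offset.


Try each offset into the search buffer:
  offset=1 (pos 4, char 'a'): match length 1
  offset=2 (pos 3, char 'e'): match length 0
  offset=3 (pos 2, char 'a'): match length 2
  offset=4 (pos 1, char 'a'): match length 1
  offset=5 (pos 0, char 'f'): match length 0
Longest match has length 2 at offset 3.
next_char = character at position 5 + 2 = 7 -> 'e'

Best match: offset=3, length=2 (matching 'ae' starting at position 2)
LZ77 triple: (3, 2, 'e')


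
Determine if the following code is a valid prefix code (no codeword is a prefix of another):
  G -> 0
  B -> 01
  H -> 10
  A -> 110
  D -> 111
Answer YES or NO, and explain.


Checking each pair (does one codeword prefix another?):
  G='0' vs B='01': prefix -- VIOLATION

NO -- this is NOT a valid prefix code. G (0) is a prefix of B (01).


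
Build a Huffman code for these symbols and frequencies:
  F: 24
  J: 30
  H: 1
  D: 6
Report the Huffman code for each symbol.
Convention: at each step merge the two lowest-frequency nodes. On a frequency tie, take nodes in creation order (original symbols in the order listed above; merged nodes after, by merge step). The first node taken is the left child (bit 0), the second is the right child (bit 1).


Huffman tree construction:
Step 1: Merge H(1) + D(6) = 7
Step 2: Merge (H+D)(7) + F(24) = 31
Step 3: Merge J(30) + ((H+D)+F)(31) = 61
Read each symbol's code off the tree from the root (left child = 0, right child = 1).

Codes:
  F: 11 (length 2)
  J: 0 (length 1)
  H: 100 (length 3)
  D: 101 (length 3)
Average code length: 99/61 = 1.6230 bits/symbol


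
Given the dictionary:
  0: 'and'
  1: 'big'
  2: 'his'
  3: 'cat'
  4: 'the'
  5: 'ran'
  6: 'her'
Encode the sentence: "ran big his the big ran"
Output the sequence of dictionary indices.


Look up each word in the dictionary:
  'ran' -> 5
  'big' -> 1
  'his' -> 2
  'the' -> 4
  'big' -> 1
  'ran' -> 5

Encoded: [5, 1, 2, 4, 1, 5]


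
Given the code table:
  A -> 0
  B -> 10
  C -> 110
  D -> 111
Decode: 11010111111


Decoding:
110 -> C
10 -> B
111 -> D
111 -> D


Result: CBDD


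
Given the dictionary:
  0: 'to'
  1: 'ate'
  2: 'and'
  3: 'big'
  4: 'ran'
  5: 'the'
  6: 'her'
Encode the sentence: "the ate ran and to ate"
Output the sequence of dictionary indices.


Look up each word in the dictionary:
  'the' -> 5
  'ate' -> 1
  'ran' -> 4
  'and' -> 2
  'to' -> 0
  'ate' -> 1

Encoded: [5, 1, 4, 2, 0, 1]


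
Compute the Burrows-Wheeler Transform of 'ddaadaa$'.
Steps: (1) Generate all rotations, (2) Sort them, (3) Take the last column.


Rotations (sorted):
  0: $ddaadaa -> last char: a
  1: a$ddaada -> last char: a
  2: aa$ddaad -> last char: d
  3: aadaa$dd -> last char: d
  4: adaa$dda -> last char: a
  5: daa$ddaa -> last char: a
  6: daadaa$d -> last char: d
  7: ddaadaa$ -> last char: $


BWT = aaddaad$


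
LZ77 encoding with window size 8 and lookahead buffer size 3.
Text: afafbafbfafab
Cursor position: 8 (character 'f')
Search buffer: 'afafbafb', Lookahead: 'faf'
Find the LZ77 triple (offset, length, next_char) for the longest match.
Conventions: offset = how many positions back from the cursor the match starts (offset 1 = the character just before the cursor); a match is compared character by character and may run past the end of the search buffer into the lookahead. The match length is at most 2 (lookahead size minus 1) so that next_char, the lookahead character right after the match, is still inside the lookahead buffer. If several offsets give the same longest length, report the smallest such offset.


Try each offset into the search buffer:
  offset=1 (pos 7, char 'b'): match length 0
  offset=2 (pos 6, char 'f'): match length 1
  offset=3 (pos 5, char 'a'): match length 0
  offset=4 (pos 4, char 'b'): match length 0
  offset=5 (pos 3, char 'f'): match length 1
  offset=6 (pos 2, char 'a'): match length 0
  offset=7 (pos 1, char 'f'): match length 2
  offset=8 (pos 0, char 'a'): match length 0
Longest match has length 2 at offset 7.
next_char = character at position 8 + 2 = 10 -> 'f'

Best match: offset=7, length=2 (matching 'fa' starting at position 1)
LZ77 triple: (7, 2, 'f')


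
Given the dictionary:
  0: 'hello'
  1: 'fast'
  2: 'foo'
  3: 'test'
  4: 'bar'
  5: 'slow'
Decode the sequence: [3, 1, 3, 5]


Look up each index in the dictionary:
  3 -> 'test'
  1 -> 'fast'
  3 -> 'test'
  5 -> 'slow'

Decoded: "test fast test slow"


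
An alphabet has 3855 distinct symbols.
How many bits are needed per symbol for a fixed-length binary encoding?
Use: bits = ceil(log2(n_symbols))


log2(3855) = 11.9125
Bracket: 2^11 = 2048 < 3855 <= 2^12 = 4096
So ceil(log2(3855)) = 12

bits = ceil(log2(3855)) = ceil(11.9125) = 12 bits


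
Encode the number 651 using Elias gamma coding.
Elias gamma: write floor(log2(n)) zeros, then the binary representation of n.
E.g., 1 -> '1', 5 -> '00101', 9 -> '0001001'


num_bits = floor(log2(651)) + 1 = 10
leading_zeros = num_bits - 1 = 9
binary(651) = 1010001011

Elias gamma(651) = '000000000' + '1010001011' = 0000000001010001011 (19 bits)


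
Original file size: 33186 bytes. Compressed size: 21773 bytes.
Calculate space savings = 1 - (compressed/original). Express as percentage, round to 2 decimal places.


ratio = compressed/original = 21773/33186 = 0.65609
savings = 1 - ratio = 1 - 0.65609 = 0.34391
as a percentage: 0.34391 * 100 = 34.39%

Space savings = 1 - 21773/33186 = 34.39%


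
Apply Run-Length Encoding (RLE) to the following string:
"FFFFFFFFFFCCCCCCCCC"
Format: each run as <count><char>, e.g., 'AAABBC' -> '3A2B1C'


Scanning runs left to right:
  i=0: run of 'F' x 10 -> '10F'
  i=10: run of 'C' x 9 -> '9C'

RLE = 10F9C


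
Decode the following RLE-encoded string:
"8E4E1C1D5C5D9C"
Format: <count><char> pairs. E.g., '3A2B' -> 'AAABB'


Expanding each <count><char> pair:
  8E -> 'EEEEEEEE'
  4E -> 'EEEE'
  1C -> 'C'
  1D -> 'D'
  5C -> 'CCCCC'
  5D -> 'DDDDD'
  9C -> 'CCCCCCCCC'

Decoded = EEEEEEEEEEEECDCCCCCDDDDDCCCCCCCCC


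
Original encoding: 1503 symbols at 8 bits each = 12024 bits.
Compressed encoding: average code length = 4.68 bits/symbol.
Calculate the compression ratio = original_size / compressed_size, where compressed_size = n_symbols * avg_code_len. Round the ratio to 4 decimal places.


original_size = n_symbols * orig_bits = 1503 * 8 = 12024 bits
compressed_size = n_symbols * avg_code_len = 1503 * 4.68 = 7034.04 bits
ratio = original_size / compressed_size = 12024 / 7034.04 = 1.7094

Compression ratio = 1.7094


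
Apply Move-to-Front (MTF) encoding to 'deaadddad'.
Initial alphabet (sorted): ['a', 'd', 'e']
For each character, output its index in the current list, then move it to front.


MTF encoding:
'd': index 1 in ['a', 'd', 'e'] -> ['d', 'a', 'e']
'e': index 2 in ['d', 'a', 'e'] -> ['e', 'd', 'a']
'a': index 2 in ['e', 'd', 'a'] -> ['a', 'e', 'd']
'a': index 0 in ['a', 'e', 'd'] -> ['a', 'e', 'd']
'd': index 2 in ['a', 'e', 'd'] -> ['d', 'a', 'e']
'd': index 0 in ['d', 'a', 'e'] -> ['d', 'a', 'e']
'd': index 0 in ['d', 'a', 'e'] -> ['d', 'a', 'e']
'a': index 1 in ['d', 'a', 'e'] -> ['a', 'd', 'e']
'd': index 1 in ['a', 'd', 'e'] -> ['d', 'a', 'e']


Output: [1, 2, 2, 0, 2, 0, 0, 1, 1]


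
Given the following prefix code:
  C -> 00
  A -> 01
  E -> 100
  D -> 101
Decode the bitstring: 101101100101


Decoding step by step:
Bits 101 -> D
Bits 101 -> D
Bits 100 -> E
Bits 101 -> D


Decoded message: DDED


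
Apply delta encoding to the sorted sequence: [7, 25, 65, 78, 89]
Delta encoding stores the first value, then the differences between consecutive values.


First value: 7
Deltas:
  25 - 7 = 18
  65 - 25 = 40
  78 - 65 = 13
  89 - 78 = 11


Delta encoded: [7, 18, 40, 13, 11]


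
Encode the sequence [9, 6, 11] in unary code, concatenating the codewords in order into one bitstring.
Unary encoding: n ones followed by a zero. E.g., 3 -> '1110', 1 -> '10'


Encode each number as n ones followed by a terminating 0:
  9 -> 1111111110 (10 bits)
  6 -> 1111110 (7 bits)
  11 -> 111111111110 (12 bits)
Total length = 10 + 7 + 12 = 29 bits.

Unary([9, 6, 11]) = 11111111101111110111111111110 (29 bits)
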